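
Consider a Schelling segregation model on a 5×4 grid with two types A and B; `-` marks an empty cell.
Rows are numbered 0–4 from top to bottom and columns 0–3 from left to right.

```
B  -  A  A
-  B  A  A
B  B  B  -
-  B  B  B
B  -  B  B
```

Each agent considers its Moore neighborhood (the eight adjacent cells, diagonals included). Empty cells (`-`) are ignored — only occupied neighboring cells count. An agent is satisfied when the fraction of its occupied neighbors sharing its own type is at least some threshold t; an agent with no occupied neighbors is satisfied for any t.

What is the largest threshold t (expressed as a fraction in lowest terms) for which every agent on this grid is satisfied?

Row 0: (0,0)B 1/1 · (0,2)A 3/4 · (0,3)A 3/3
Row 1: (1,1)B 4/6 · (1,2)A 3/6 · (1,3)A 3/4
Row 2: (2,0)B 3/3 · (2,1)B 5/6 · (2,2)B 5/7
Row 3: (3,1)B 6/6 · (3,2)B 6/6 · (3,3)B 4/4
Row 4: (4,0)B 1/1 · (4,2)B 4/4 · (4,3)B 3/3
The smallest same-type fraction is 3/6 at (1,2), which reduces to 1/2. Any threshold above that leaves this agent unsatisfied.

1/2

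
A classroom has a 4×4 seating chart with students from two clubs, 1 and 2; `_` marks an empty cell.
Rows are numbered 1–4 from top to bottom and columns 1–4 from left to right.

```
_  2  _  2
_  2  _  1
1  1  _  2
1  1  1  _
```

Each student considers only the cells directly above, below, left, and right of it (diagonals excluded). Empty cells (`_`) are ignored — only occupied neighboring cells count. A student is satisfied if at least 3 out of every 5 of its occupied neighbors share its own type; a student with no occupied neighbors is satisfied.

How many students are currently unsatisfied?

Row 1: (1,2)2 1/1 ok · (1,4)2 0/1 unhappy
Row 2: (2,2)2 1/2 unhappy · (2,4)1 0/2 unhappy
Row 3: (3,1)1 2/2 ok · (3,2)1 2/3 ok · (3,4)2 0/1 unhappy
Row 4: (4,1)1 2/2 ok · (4,2)1 3/3 ok · (4,3)1 1/1 ok
Unsatisfied: (1,4), (2,2), (2,4), (3,4) — 4 in total.

4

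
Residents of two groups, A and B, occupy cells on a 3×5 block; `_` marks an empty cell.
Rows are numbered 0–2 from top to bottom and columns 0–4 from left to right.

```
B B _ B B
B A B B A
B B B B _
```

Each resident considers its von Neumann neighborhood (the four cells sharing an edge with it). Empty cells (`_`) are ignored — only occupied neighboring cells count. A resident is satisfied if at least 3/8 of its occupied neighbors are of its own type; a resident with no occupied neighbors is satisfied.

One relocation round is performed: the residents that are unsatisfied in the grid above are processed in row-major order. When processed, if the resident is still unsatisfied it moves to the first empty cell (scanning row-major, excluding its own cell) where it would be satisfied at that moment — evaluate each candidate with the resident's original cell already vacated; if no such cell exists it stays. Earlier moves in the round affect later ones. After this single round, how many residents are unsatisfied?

1

Initially unsatisfied (in order): (1,1), (1,4).
  (1,1) → (2,4).
  (1,4): no empty cell satisfies it; stays.
Resulting grid:
B B _ B B
B _ B B A
B B B B A
Unsatisfied now: (1,4).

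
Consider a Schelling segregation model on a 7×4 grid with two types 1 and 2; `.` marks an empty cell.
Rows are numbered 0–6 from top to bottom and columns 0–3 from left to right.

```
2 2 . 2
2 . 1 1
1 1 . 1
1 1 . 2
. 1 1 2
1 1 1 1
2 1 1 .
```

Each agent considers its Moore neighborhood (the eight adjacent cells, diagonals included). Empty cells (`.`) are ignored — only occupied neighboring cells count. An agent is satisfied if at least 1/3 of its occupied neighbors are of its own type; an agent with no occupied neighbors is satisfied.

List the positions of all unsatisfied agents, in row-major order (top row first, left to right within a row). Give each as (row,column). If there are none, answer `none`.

(0,3), (4,3), (6,0)

(0,0)2 2/2 ✓
(0,1)2 2/3 ✓
(0,3)2 0/2 ✗
(1,0)2 2/4 ✓
(1,2)1 3/5 ✓
(1,3)1 2/3 ✓
(2,0)1 3/4 ✓
(2,1)1 4/5 ✓
(2,3)1 2/3 ✓
(3,0)1 4/4 ✓
(3,1)1 5/5 ✓
(3,3)2 1/3 ✓
(4,1)1 6/6 ✓
(4,2)1 5/7 ✓
(4,3)2 1/4 ✗
(5,0)1 3/4 ✓
(5,1)1 6/7 ✓
(5,2)1 6/7 ✓
(5,3)1 3/4 ✓
(6,0)2 0/3 ✗
(6,1)1 4/5 ✓
(6,2)1 4/4 ✓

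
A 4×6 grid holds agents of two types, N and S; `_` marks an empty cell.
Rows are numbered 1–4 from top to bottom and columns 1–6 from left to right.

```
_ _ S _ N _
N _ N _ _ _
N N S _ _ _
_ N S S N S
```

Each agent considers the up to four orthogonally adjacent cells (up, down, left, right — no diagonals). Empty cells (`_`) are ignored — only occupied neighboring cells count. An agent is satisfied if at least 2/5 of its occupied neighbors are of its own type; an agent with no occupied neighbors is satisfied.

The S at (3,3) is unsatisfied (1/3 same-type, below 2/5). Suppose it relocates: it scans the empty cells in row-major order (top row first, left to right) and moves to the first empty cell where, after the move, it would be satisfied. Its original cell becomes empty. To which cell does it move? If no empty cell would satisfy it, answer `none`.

(1,2)

Vacating (3,3). Empty cells in order:
  (1,1): 0/1 same-type → still unsatisfied.
  (1,2): 1/1 same-type → satisfied — stop here.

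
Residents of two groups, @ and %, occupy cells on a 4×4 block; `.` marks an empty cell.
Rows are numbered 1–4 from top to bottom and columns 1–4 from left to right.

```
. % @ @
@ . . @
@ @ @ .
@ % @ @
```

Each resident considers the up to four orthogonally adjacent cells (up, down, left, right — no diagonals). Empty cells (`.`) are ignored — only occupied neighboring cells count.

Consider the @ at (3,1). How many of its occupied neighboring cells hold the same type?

3

Occupied neighbors of (3,1): (2,1)=@, (4,1)=@, (3,2)=@.
Same type (@): 3 of 3.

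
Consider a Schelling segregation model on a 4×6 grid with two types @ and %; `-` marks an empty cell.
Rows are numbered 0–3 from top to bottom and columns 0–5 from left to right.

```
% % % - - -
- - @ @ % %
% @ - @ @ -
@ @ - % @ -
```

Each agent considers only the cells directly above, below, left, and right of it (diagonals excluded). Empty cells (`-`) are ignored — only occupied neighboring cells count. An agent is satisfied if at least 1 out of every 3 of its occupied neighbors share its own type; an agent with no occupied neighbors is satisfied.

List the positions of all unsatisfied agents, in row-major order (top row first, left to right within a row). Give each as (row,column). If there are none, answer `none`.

(2,0), (3,3)

(0,0)% 1/1 ok
(0,1)% 2/2 ok
(0,2)% 1/2 ok
(1,2)@ 1/2 ok
(1,3)@ 2/3 ok
(1,4)% 1/3 ok
(1,5)% 1/1 ok
(2,0)% 0/2 unhappy
(2,1)@ 1/2 ok
(2,3)@ 2/3 ok
(2,4)@ 2/3 ok
(3,0)@ 1/2 ok
(3,1)@ 2/2 ok
(3,3)% 0/2 unhappy
(3,4)@ 1/2 ok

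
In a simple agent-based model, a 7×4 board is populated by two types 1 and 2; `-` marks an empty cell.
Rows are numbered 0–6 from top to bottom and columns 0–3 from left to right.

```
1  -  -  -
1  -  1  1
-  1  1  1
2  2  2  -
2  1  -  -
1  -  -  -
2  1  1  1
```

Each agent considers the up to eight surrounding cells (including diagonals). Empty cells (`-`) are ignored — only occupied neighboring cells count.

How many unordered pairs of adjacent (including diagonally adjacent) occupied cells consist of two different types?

Scan each occupied cell's neighbors to the right and below (and the two forward diagonals) so each pair is counted once.
Row 0: 1(0,0)–1(1,0)=  → 0/1 unlike.
Row 1: 1(1,0)–1(2,1)= 1(1,2)–1(1,3)= 1(1,2)–1(2,2)= 1(1,2)–1(2,3)= 1(1,2)–1(2,1)= 1(1,3)–1(2,3)= 1(1,3)–1(2,2)=  → 0/7 unlike.
Row 2: 1(2,1)–1(2,2)= 1(2,1)–2(3,1)≠ 1(2,1)–2(3,2)≠ 1(2,1)–2(3,0)≠ 1(2,2)–1(2,3)= 1(2,2)–2(3,2)≠ 1(2,2)–2(3,1)≠ 1(2,3)–2(3,2)≠  → 6/8 unlike.
Row 3: 2(3,0)–2(3,1)= 2(3,0)–2(4,0)= 2(3,0)–1(4,1)≠ 2(3,1)–2(3,2)= 2(3,1)–1(4,1)≠ 2(3,1)–2(4,0)= 2(3,2)–1(4,1)≠  → 3/7 unlike.
Row 4: 2(4,0)–1(4,1)≠ 2(4,0)–1(5,0)≠ 1(4,1)–1(5,0)=  → 2/3 unlike.
Row 5: 1(5,0)–2(6,0)≠ 1(5,0)–1(6,1)=  → 1/2 unlike.
Row 6: 2(6,0)–1(6,1)≠ 1(6,1)–1(6,2)= 1(6,2)–1(6,3)=  → 1/3 unlike.
Total adjacent occupied pairs: 31; unlike-type pairs: 13.

13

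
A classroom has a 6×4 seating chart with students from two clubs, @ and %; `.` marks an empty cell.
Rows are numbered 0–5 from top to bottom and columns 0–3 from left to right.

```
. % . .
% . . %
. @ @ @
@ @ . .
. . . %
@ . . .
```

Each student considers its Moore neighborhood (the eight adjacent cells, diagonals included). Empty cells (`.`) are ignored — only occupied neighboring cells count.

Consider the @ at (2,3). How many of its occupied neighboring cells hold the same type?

1

Occupied neighbors of (2,3): (1,3)=%, (2,2)=@.
Same type (@): 1 of 2.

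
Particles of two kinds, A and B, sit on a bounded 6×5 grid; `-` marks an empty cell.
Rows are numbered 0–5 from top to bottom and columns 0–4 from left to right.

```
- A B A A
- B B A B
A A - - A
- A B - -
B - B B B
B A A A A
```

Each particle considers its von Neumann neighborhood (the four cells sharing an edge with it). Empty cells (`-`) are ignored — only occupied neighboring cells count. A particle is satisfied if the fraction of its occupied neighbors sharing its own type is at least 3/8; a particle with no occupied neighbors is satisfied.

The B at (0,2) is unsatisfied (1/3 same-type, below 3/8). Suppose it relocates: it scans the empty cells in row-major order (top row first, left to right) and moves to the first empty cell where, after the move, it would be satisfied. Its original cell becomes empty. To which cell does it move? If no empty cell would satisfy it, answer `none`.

Vacating (0,2). Empty cells in order:
  (0,0): 0/1 same-type → still unsatisfied.
  (1,0): 1/2 same-type → satisfied — stop here.

(1,0)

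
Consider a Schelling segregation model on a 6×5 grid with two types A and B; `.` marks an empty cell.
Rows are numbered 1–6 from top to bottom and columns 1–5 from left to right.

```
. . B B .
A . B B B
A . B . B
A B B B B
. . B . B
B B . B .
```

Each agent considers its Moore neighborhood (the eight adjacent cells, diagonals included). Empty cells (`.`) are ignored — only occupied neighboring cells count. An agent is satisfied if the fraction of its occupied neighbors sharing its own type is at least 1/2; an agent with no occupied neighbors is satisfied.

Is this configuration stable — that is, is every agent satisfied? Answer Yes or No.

Row 1: (1,3)B 3/3 satisfied · (1,4)B 4/4 satisfied
Row 2: (2,1)A 1/1 satisfied · (2,3)B 4/4 satisfied · (2,4)B 6/6 satisfied · (2,5)B 3/3 satisfied
Row 3: (3,1)A 2/3 satisfied · (3,3)B 5/5 satisfied · (3,5)B 4/4 satisfied
Row 4: (4,1)A 1/2 satisfied · (4,2)B 3/5 satisfied · (4,3)B 4/4 satisfied · (4,4)B 6/6 satisfied · (4,5)B 3/3 satisfied
Row 5: (5,3)B 5/5 satisfied · (5,5)B 3/3 satisfied
Row 6: (6,1)B 1/1 satisfied · (6,2)B 2/2 satisfied · (6,4)B 2/2 satisfied
All meet the threshold, so the configuration is stable.

Yes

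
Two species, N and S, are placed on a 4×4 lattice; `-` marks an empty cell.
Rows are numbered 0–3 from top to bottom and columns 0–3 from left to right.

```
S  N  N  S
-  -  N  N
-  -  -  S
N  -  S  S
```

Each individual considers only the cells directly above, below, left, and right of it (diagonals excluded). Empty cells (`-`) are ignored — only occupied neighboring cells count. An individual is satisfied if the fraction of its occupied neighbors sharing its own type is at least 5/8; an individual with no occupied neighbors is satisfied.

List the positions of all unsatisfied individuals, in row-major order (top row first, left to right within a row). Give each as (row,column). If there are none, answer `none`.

(0,0), (0,1), (0,3), (1,3), (2,3)

Row 0: (0,0)S 0/1 ✗ · (0,1)N 1/2 ✗ · (0,2)N 2/3 ✓ · (0,3)S 0/2 ✗
Row 1: (1,2)N 2/2 ✓ · (1,3)N 1/3 ✗
Row 2: (2,3)S 1/2 ✗
Row 3: (3,0)N 0/0 ✓ · (3,2)S 1/1 ✓ · (3,3)S 2/2 ✓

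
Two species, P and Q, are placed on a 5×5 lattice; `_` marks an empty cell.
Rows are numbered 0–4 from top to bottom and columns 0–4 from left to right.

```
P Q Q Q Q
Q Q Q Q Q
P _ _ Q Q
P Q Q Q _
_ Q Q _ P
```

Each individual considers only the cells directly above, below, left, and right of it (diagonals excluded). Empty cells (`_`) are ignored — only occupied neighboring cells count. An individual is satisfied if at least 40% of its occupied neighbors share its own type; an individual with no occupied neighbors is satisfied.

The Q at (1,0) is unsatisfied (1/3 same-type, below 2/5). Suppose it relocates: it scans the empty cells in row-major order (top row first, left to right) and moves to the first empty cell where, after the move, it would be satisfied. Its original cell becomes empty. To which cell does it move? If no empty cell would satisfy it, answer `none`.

Vacating (1,0). Empty cells in order:
  (2,1): 2/3 same-type → satisfied — stop here.

(2,1)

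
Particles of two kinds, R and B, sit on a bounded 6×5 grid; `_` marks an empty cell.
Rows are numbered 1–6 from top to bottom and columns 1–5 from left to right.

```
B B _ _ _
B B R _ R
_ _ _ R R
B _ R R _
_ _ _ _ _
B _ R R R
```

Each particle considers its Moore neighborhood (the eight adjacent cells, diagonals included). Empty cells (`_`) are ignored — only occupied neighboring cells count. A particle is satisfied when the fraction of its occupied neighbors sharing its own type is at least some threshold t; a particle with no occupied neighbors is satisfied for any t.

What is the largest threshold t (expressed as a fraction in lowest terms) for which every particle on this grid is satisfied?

(1,1)B 3/3
(1,2)B 3/4
(2,1)B 3/3
(2,2)B 3/4
(2,3)R 1/3
(2,5)R 2/2
(3,4)R 5/5
(3,5)R 3/3
(4,1)B — no occupied neighbors
(4,3)R 2/2
(4,4)R 3/3
(6,1)B — no occupied neighbors
(6,3)R 1/1
(6,4)R 2/2
(6,5)R 1/1
The smallest same-type fraction is 1/3 at (2,3), which reduces to 1/3. Any threshold above that leaves this particle unsatisfied.

1/3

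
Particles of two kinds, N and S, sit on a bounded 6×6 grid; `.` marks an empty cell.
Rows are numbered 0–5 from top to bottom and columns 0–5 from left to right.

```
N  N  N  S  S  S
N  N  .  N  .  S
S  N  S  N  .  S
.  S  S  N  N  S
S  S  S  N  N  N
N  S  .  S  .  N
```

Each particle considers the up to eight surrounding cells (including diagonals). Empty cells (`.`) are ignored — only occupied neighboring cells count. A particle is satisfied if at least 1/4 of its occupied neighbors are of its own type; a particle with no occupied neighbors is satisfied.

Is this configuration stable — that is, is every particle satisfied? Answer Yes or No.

No

Row 0: (0,0)N 3/3 satisfied · (0,1)N 4/4 satisfied · (0,2)N 3/4 satisfied · (0,3)S 1/3 satisfied · (0,4)S 3/4 satisfied · (0,5)S 2/2 satisfied
Row 1: (1,0)N 4/5 satisfied · (1,1)N 5/7 satisfied · (1,3)N 2/5 satisfied · (1,5)S 3/3 satisfied
Row 2: (2,0)S 1/4 satisfied · (2,1)N 2/6 satisfied · (2,2)S 2/7 satisfied · (2,3)N 3/5 satisfied · (2,5)S 2/3 satisfied
Row 3: (3,1)S 6/7 satisfied · (3,2)S 4/8 satisfied · (3,3)N 4/7 satisfied · (3,4)N 5/7 satisfied · (3,5)S 1/4 satisfied
Row 4: (4,0)S 3/4 satisfied · (4,1)S 5/6 satisfied · (4,2)S 5/7 satisfied · (4,3)N 3/6 satisfied · (4,4)N 5/7 satisfied · (4,5)N 3/4 satisfied
Row 5: (5,0)N 0/3 not · (5,1)S 3/4 satisfied · (5,3)S 1/3 satisfied · (5,5)N 2/2 satisfied
For instance (5,0) has only 0/3 same-type neighbors, below 1/4.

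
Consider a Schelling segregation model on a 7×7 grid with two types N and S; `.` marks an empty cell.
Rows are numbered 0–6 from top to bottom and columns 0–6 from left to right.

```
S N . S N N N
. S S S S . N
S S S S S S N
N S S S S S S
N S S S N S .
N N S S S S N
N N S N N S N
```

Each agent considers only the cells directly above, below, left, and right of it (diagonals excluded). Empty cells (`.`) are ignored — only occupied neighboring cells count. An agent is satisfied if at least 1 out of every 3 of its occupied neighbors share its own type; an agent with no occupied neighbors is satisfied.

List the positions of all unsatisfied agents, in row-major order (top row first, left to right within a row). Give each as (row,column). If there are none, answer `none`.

(0,0)S 0/1 unhappy
(0,1)N 0/2 unhappy
(0,3)S 1/2 ok
(0,4)N 1/3 ok
(0,5)N 2/2 ok
(0,6)N 2/2 ok
(1,1)S 2/3 ok
(1,2)S 3/3 ok
(1,3)S 4/4 ok
(1,4)S 2/3 ok
(1,6)N 2/2 ok
(2,0)S 1/2 ok
(2,1)S 4/4 ok
(2,2)S 4/4 ok
(2,3)S 4/4 ok
(2,4)S 4/4 ok
(2,5)S 2/3 ok
(2,6)N 1/3 ok
(3,0)N 1/3 ok
(3,1)S 3/4 ok
(3,2)S 4/4 ok
(3,3)S 4/4 ok
(3,4)S 3/4 ok
(3,5)S 4/4 ok
(3,6)S 1/2 ok
(4,0)N 2/3 ok
(4,1)S 2/4 ok
(4,2)S 4/4 ok
(4,3)S 3/4 ok
(4,4)N 0/4 unhappy
(4,5)S 2/3 ok
(5,0)N 3/3 ok
(5,1)N 2/4 ok
(5,2)S 3/4 ok
(5,3)S 3/4 ok
(5,4)S 2/4 ok
(5,5)S 3/4 ok
(5,6)N 1/2 ok
(6,0)N 2/2 ok
(6,1)N 2/3 ok
(6,2)S 1/3 ok
(6,3)N 1/3 ok
(6,4)N 1/3 ok
(6,5)S 1/3 ok
(6,6)N 1/2 ok

(0,0), (0,1), (4,4)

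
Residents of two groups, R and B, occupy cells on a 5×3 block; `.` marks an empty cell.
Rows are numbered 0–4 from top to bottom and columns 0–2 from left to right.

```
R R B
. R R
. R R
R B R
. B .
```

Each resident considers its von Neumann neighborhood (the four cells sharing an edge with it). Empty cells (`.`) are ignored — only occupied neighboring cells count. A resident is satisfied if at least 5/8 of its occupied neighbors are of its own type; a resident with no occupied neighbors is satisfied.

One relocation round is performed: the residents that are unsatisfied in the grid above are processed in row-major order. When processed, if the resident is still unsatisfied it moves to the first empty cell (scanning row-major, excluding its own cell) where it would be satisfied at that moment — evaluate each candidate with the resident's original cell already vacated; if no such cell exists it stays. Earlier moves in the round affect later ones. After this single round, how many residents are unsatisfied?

Initially unsatisfied (in order): (0,2), (3,0), (3,1), (3,2).
  (0,2): no empty cell satisfies it; stays.
  (3,0) → (1,0).
  (3,1) → (3,0).
  (3,2): now satisfied by earlier moves; stays.
Resulting grid:
R R B
R R R
. R R
B . R
. B .
Unsatisfied now: (0,2).

1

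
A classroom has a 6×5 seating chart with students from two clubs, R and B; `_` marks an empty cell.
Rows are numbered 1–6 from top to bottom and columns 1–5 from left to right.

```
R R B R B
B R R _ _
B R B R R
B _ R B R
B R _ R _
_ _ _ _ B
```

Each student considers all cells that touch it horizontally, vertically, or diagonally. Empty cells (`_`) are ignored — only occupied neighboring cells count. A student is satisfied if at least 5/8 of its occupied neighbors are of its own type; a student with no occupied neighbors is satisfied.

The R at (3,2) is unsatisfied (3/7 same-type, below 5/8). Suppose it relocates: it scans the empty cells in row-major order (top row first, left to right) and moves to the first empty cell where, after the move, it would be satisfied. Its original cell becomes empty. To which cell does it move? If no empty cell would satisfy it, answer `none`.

Vacating (3,2). Empty cells in order:
  (2,4): 4/7 same-type → still unsatisfied.
  (2,5): 3/4 same-type → satisfied — stop here.

(2,5)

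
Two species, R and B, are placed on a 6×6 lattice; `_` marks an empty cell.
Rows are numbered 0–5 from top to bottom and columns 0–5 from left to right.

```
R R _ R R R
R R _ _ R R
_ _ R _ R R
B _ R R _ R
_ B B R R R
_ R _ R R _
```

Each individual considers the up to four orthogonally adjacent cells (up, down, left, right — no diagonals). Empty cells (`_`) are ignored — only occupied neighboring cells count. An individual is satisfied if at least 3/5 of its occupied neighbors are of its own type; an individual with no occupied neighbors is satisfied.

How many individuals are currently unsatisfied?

(0,0)R 2/2 ok
(0,1)R 2/2 ok
(0,3)R 1/1 ok
(0,4)R 3/3 ok
(0,5)R 2/2 ok
(1,0)R 2/2 ok
(1,1)R 2/2 ok
(1,4)R 3/3 ok
(1,5)R 3/3 ok
(2,2)R 1/1 ok
(2,4)R 2/2 ok
(2,5)R 3/3 ok
(3,0)B 0/0 ok
(3,2)R 2/3 ok
(3,3)R 2/2 ok
(3,5)R 2/2 ok
(4,1)B 1/2 unhappy
(4,2)B 1/3 unhappy
(4,3)R 3/4 ok
(4,4)R 3/3 ok
(4,5)R 2/2 ok
(5,1)R 0/1 unhappy
(5,3)R 2/2 ok
(5,4)R 2/2 ok
Unsatisfied: (4,1), (4,2), (5,1) — 3 in total.

3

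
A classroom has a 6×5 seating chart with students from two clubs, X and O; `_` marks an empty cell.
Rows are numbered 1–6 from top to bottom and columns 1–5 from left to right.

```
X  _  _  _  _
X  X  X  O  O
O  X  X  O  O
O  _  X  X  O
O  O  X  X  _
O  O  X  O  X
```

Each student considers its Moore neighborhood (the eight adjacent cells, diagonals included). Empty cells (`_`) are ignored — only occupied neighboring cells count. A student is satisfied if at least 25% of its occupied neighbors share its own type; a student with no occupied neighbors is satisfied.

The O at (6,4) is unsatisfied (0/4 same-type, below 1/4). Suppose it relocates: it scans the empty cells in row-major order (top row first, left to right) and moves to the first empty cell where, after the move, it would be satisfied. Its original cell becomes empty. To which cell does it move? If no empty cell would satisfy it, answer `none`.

(1,3)

Vacating (6,4). Empty cells in order:
  (1,2): 0/4 same-type → still unsatisfied.
  (1,3): 1/3 same-type → satisfied — stop here.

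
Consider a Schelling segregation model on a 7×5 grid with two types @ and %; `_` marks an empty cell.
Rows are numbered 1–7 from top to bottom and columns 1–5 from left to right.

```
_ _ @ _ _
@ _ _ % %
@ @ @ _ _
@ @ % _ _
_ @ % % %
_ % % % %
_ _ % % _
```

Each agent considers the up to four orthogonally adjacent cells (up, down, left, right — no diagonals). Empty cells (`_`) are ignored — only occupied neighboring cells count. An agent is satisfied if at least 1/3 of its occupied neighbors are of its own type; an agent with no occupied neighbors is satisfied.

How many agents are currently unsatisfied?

0

Row 1: (1,3)@ 0/0 ok
Row 2: (2,1)@ 1/1 ok · (2,4)% 1/1 ok · (2,5)% 1/1 ok
Row 3: (3,1)@ 3/3 ok · (3,2)@ 3/3 ok · (3,3)@ 1/2 ok
Row 4: (4,1)@ 2/2 ok · (4,2)@ 3/4 ok · (4,3)% 1/3 ok
Row 5: (5,2)@ 1/3 ok · (5,3)% 3/4 ok · (5,4)% 3/3 ok · (5,5)% 2/2 ok
Row 6: (6,2)% 1/2 ok · (6,3)% 4/4 ok · (6,4)% 4/4 ok · (6,5)% 2/2 ok
Row 7: (7,3)% 2/2 ok · (7,4)% 2/2 ok
Every one meets the threshold.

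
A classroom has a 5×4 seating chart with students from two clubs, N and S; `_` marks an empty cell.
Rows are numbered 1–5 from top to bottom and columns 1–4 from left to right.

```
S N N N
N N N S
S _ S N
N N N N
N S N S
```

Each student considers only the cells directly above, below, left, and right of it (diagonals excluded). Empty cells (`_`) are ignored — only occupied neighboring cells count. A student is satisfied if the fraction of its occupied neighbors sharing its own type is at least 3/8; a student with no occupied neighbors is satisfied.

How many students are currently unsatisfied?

Row 1: (1,1)S 0/2 not · (1,2)N 2/3 satisfied · (1,3)N 3/3 satisfied · (1,4)N 1/2 satisfied
Row 2: (2,1)N 1/3 not · (2,2)N 3/3 satisfied · (2,3)N 2/4 satisfied · (2,4)S 0/3 not
Row 3: (3,1)S 0/2 not · (3,3)S 0/3 not · (3,4)N 1/3 not
Row 4: (4,1)N 2/3 satisfied · (4,2)N 2/3 satisfied · (4,3)N 3/4 satisfied · (4,4)N 2/3 satisfied
Row 5: (5,1)N 1/2 satisfied · (5,2)S 0/3 not · (5,3)N 1/3 not · (5,4)S 0/2 not
Unsatisfied: (1,1), (2,1), (2,4), (3,1), (3,3), (3,4), (5,2), (5,3), (5,4) — 9 in total.

9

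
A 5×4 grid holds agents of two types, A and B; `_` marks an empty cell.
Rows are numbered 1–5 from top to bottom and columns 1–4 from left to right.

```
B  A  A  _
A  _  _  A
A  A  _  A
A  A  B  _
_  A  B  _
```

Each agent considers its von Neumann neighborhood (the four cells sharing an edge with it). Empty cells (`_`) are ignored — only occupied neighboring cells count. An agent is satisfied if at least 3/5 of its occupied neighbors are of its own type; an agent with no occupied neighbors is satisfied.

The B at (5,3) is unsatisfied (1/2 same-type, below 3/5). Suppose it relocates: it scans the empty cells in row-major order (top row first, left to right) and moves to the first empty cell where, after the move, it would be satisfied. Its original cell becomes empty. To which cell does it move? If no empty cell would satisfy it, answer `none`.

Vacating (5,3). Empty cells in order:
  (1,4): 0/2 same-type → still unsatisfied.
  (2,2): 0/3 same-type → still unsatisfied.
  (2,3): 0/2 same-type → still unsatisfied.
  (3,3): 1/3 same-type → still unsatisfied.
  (4,4): 1/2 same-type → still unsatisfied.
  (5,1): 0/2 same-type → still unsatisfied.
  (5,4): 0/0 same-type → satisfied — stop here.

(5,4)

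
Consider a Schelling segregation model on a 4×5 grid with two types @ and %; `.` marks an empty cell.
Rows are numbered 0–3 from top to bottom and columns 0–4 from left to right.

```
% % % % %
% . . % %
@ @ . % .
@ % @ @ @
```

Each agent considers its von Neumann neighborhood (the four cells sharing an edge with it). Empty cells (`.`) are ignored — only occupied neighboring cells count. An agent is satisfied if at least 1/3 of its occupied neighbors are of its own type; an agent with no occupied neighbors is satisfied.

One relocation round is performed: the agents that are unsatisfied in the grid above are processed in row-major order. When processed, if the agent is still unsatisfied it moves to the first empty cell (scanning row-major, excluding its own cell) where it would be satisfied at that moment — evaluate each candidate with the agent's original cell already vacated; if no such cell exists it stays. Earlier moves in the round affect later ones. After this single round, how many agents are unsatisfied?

Initially unsatisfied (in order): (3,1).
  (3,1) → (1,1).
Resulting grid:
% % % % %
% % . % %
@ @ . % .
@ . @ @ @
All satisfied now.

0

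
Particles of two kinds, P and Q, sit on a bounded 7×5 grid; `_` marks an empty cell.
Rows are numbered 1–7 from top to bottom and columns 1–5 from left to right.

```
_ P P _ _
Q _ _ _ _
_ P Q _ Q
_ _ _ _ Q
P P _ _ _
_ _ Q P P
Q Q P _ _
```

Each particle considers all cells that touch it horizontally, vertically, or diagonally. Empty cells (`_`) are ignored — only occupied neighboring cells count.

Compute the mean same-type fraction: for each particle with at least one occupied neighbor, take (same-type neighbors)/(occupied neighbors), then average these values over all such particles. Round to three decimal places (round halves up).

(1,2)P 1/2
(1,3)P 1/1
(2,1)Q 0/2
(3,2)P 0/2
(3,3)Q 0/1
(3,5)Q 1/1
(4,5)Q 1/1
(5,1)P 1/1
(5,2)P 1/2
(6,3)Q 1/4
(6,4)P 2/3
(6,5)P 1/1
(7,1)Q 1/1
(7,2)Q 2/3
(7,3)P 1/3
Sum over 15 particles: 1/2 + 1/1 + 0/2 + 0/2 + 0/1 + 1/1 + 1/1 + 1/1 + 1/2 + 1/4 + 2/3 + 1/1 + 1/1 + 2/3 + 1/3 = 107/12; mean = 107/12 ÷ 15 = 107/180 = 0.594444… → 0.594.

0.594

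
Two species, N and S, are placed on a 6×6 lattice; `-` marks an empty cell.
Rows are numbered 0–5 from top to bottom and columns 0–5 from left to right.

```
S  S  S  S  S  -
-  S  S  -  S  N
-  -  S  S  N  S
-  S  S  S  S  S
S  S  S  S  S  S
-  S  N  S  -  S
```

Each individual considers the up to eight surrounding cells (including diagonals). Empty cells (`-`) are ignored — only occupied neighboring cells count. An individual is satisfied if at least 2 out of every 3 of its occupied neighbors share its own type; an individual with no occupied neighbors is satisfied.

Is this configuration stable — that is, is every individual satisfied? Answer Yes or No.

No

(0,0)S 2/2 satisfied
(0,1)S 4/4 satisfied
(0,2)S 4/4 satisfied
(0,3)S 4/4 satisfied
(0,4)S 2/3 satisfied
(1,1)S 5/5 satisfied
(1,2)S 6/6 satisfied
(1,4)S 4/6 satisfied
(1,5)N 1/4 not
(2,2)S 6/6 satisfied
(2,3)S 6/7 satisfied
(2,4)N 1/7 not
(2,5)S 3/5 not
(3,1)S 5/5 satisfied
(3,2)S 7/7 satisfied
(3,3)S 7/8 satisfied
(3,4)S 7/8 satisfied
(3,5)S 4/5 satisfied
(4,0)S 3/3 satisfied
(4,1)S 5/6 satisfied
(4,2)S 7/8 satisfied
(4,3)S 6/7 satisfied
(4,4)S 7/7 satisfied
(4,5)S 4/4 satisfied
(5,1)S 3/4 satisfied
(5,2)N 0/5 not
(5,3)S 3/4 satisfied
(5,5)S 2/2 satisfied
For instance (1,5) has only 1/4 same-type neighbors, below 2/3.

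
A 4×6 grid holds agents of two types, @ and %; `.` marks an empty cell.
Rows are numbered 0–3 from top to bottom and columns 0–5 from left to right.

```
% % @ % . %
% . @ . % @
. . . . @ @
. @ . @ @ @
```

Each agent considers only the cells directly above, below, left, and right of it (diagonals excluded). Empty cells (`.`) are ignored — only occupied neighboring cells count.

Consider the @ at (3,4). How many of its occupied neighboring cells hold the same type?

Occupied neighbors of (3,4): (2,4)=@, (3,3)=@, (3,5)=@.
Same type (@): 3 of 3.

3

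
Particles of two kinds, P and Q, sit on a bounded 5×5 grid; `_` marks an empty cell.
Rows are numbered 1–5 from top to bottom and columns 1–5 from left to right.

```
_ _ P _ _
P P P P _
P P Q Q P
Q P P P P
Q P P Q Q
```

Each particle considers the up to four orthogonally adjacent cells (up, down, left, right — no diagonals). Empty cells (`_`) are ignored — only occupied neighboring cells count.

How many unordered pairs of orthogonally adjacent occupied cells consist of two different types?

12

Scan each occupied cell's neighbors to the right and below so each pair is counted once.
Row 1: P(1,3)–P(2,3)=  → 0/1 unlike.
Row 2: P(2,1)–P(2,2)= P(2,1)–P(3,1)= P(2,2)–P(2,3)= P(2,2)–P(3,2)= P(2,3)–P(2,4)= P(2,3)–Q(3,3)≠ P(2,4)–Q(3,4)≠  → 2/7 unlike.
Row 3: P(3,1)–P(3,2)= P(3,1)–Q(4,1)≠ P(3,2)–Q(3,3)≠ P(3,2)–P(4,2)= Q(3,3)–Q(3,4)= Q(3,3)–P(4,3)≠ Q(3,4)–P(3,5)≠ Q(3,4)–P(4,4)≠ P(3,5)–P(4,5)=  → 5/9 unlike.
Row 4: Q(4,1)–P(4,2)≠ Q(4,1)–Q(5,1)= P(4,2)–P(4,3)= P(4,2)–P(5,2)= P(4,3)–P(4,4)= P(4,3)–P(5,3)= P(4,4)–P(4,5)= P(4,4)–Q(5,4)≠ P(4,5)–Q(5,5)≠  → 3/9 unlike.
Row 5: Q(5,1)–P(5,2)≠ P(5,2)–P(5,3)= P(5,3)–Q(5,4)≠ Q(5,4)–Q(5,5)=  → 2/4 unlike.
Total adjacent occupied pairs: 30; unlike-type pairs: 12.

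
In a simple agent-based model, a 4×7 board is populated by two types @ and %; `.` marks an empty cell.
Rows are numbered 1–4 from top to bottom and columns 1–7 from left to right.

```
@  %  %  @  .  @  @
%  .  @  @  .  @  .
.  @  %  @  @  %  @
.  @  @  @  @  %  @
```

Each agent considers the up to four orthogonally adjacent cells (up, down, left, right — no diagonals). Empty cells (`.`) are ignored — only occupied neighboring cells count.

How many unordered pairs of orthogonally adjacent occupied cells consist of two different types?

13

Scan each occupied cell's neighbors to the right and below so each pair is counted once.
Row 1: @(1,1)–%(1,2)≠ @(1,1)–%(2,1)≠ %(1,2)–%(1,3)= %(1,3)–@(1,4)≠ %(1,3)–@(2,3)≠ @(1,4)–@(2,4)= @(1,6)–@(1,7)= @(1,6)–@(2,6)=  → 4/8 unlike.
Row 2: @(2,3)–@(2,4)= @(2,3)–%(3,3)≠ @(2,4)–@(3,4)= @(2,6)–%(3,6)≠  → 2/4 unlike.
Row 3: @(3,2)–%(3,3)≠ @(3,2)–@(4,2)= %(3,3)–@(3,4)≠ %(3,3)–@(4,3)≠ @(3,4)–@(3,5)= @(3,4)–@(4,4)= @(3,5)–%(3,6)≠ @(3,5)–@(4,5)= %(3,6)–@(3,7)≠ %(3,6)–%(4,6)= @(3,7)–@(4,7)=  → 5/11 unlike.
Row 4: @(4,2)–@(4,3)= @(4,3)–@(4,4)= @(4,4)–@(4,5)= @(4,5)–%(4,6)≠ %(4,6)–@(4,7)≠  → 2/5 unlike.
Total adjacent occupied pairs: 28; unlike-type pairs: 13.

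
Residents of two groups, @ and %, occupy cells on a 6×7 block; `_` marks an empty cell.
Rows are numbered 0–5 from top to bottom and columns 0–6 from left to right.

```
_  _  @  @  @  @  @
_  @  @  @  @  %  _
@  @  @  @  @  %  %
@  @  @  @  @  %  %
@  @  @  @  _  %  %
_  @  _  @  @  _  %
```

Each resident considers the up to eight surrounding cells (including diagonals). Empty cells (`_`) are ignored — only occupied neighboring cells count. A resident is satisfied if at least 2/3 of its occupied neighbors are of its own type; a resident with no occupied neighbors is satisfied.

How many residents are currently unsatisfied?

5

(0,2)@ 4/4 ✓
(0,3)@ 5/5 ✓
(0,4)@ 4/5 ✓
(0,5)@ 3/4 ✓
(0,6)@ 1/2 ✗
(1,1)@ 5/5 ✓
(1,2)@ 7/7 ✓
(1,3)@ 8/8 ✓
(1,4)@ 6/8 ✓
(1,5)% 2/7 ✗
(2,0)@ 4/4 ✓
(2,1)@ 7/7 ✓
(2,2)@ 8/8 ✓
(2,3)@ 8/8 ✓
(2,4)@ 5/8 ✗
(2,5)% 4/7 ✗
(2,6)% 4/4 ✓
(3,0)@ 5/5 ✓
(3,1)@ 8/8 ✓
(3,2)@ 8/8 ✓
(3,3)@ 7/7 ✓
(3,4)@ 4/7 ✗
(3,5)% 5/7 ✓
(3,6)% 5/5 ✓
(4,0)@ 4/4 ✓
(4,1)@ 6/6 ✓
(4,2)@ 7/7 ✓
(4,3)@ 6/6 ✓
(4,5)% 4/6 ✓
(4,6)% 4/4 ✓
(5,1)@ 3/3 ✓
(5,3)@ 3/3 ✓
(5,4)@ 2/3 ✓
(5,6)% 2/2 ✓
Unsatisfied: (0,6), (1,5), (2,4), (2,5), (3,4) — 5 in total.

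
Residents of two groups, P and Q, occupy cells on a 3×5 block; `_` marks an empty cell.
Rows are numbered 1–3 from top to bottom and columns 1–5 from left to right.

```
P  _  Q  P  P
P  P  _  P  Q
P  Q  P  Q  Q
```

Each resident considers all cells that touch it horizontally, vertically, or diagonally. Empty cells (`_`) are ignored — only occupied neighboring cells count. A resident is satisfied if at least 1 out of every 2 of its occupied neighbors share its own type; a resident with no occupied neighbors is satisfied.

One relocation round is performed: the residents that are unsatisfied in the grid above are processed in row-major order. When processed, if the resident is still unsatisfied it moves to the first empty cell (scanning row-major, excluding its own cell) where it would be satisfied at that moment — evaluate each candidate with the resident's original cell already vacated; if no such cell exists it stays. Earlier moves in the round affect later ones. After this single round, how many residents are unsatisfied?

4

Initially unsatisfied (in order): (1,3), (2,4), (2,5), (3,2).
  (1,3): no empty cell satisfies it; stays.
  (2,4) → (1,2).
  (2,5): now satisfied by earlier moves; stays.
  (3,2) → (2,4).
Resulting grid:
P P Q P P
P P _ Q Q
P _ P Q Q
Unsatisfied now: (1,3), (1,4), (1,5), (3,3).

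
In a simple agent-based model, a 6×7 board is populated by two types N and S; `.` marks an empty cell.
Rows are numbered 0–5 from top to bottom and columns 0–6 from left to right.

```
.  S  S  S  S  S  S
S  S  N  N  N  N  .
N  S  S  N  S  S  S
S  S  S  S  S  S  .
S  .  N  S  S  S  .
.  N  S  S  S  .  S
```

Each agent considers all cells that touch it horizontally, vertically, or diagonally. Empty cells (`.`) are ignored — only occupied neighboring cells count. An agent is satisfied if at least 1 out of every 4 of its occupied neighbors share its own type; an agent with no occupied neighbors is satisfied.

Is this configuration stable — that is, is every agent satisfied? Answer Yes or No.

No

Row 0: (0,1)S 3/4 satisfied · (0,2)S 3/5 satisfied · (0,3)S 2/5 satisfied · (0,4)S 2/5 satisfied · (0,5)S 2/4 satisfied · (0,6)S 1/2 satisfied
Row 1: (1,0)S 3/4 satisfied · (1,1)S 5/7 satisfied · (1,2)N 2/8 satisfied · (1,3)N 3/8 satisfied · (1,4)N 3/8 satisfied · (1,5)N 1/7 not
Row 2: (2,0)N 0/5 not · (2,1)S 6/8 satisfied · (2,2)S 5/8 satisfied · (2,3)N 3/8 satisfied · (2,4)S 4/8 satisfied · (2,5)S 4/6 satisfied · (2,6)S 2/3 satisfied
Row 3: (3,0)S 3/4 satisfied · (3,1)S 5/7 satisfied · (3,2)S 5/7 satisfied · (3,3)S 6/8 satisfied · (3,4)S 7/8 satisfied · (3,5)S 6/6 satisfied
Row 4: (4,0)S 2/3 satisfied · (4,2)N 1/7 not · (4,3)S 7/8 satisfied · (4,4)S 7/7 satisfied · (4,5)S 5/5 satisfied
Row 5: (5,1)N 1/3 satisfied · (5,2)S 2/4 satisfied · (5,3)S 4/5 satisfied · (5,4)S 4/4 satisfied · (5,6)S 1/1 satisfied
For instance (1,5) has only 1/7 same-type neighbors, below 1/4.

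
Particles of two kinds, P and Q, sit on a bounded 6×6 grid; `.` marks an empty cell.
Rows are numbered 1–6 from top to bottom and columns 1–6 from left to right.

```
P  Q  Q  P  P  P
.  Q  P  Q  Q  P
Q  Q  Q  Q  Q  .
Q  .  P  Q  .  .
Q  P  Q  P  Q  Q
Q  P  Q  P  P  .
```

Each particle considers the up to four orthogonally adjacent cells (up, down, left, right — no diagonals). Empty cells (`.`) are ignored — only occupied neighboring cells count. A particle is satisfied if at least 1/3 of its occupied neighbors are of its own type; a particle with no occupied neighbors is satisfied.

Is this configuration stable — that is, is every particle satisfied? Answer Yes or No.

No

(1,1)P 0/1 unhappy
(1,2)Q 2/3 ok
(1,3)Q 1/3 ok
(1,4)P 1/3 ok
(1,5)P 2/3 ok
(1,6)P 2/2 ok
(2,2)Q 2/3 ok
(2,3)P 0/4 unhappy
(2,4)Q 2/4 ok
(2,5)Q 2/4 ok
(2,6)P 1/2 ok
(3,1)Q 2/2 ok
(3,2)Q 3/3 ok
(3,3)Q 2/4 ok
(3,4)Q 4/4 ok
(3,5)Q 2/2 ok
(4,1)Q 2/2 ok
(4,3)P 0/3 unhappy
(4,4)Q 1/3 ok
(5,1)Q 2/3 ok
(5,2)P 1/3 ok
(5,3)Q 1/4 unhappy
(5,4)P 1/4 unhappy
(5,5)Q 1/3 ok
(5,6)Q 1/1 ok
(6,1)Q 1/2 ok
(6,2)P 1/3 ok
(6,3)Q 1/3 ok
(6,4)P 2/3 ok
(6,5)P 1/2 ok
For instance (1,1) has only 0/1 same-type neighbors, below 1/3.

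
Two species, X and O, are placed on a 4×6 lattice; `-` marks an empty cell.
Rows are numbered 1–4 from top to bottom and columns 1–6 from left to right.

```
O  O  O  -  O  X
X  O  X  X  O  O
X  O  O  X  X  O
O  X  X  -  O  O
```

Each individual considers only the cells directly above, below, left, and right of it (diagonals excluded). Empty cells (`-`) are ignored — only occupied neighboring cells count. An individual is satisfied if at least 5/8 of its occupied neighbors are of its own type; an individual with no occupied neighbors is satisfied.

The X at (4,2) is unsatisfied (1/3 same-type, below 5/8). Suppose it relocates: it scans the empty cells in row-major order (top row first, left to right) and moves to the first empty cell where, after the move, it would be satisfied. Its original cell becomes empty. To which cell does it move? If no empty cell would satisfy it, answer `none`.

(4,4)

Vacating (4,2). Empty cells in order:
  (1,4): 1/3 same-type → still unsatisfied.
  (4,4): 2/3 same-type → satisfied — stop here.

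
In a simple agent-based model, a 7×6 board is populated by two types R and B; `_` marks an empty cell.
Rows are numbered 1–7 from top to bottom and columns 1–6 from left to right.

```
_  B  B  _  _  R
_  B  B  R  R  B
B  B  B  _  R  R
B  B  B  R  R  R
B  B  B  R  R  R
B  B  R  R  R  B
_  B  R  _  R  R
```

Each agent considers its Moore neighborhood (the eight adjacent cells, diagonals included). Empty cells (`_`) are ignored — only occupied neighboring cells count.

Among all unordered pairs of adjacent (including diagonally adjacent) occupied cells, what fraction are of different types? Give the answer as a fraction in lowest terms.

Scan each occupied cell's neighbors to the right and below (and the two forward diagonals) so each pair is counted once.
From row 1: 2 unlike of 8 pairs (running 2/8).
From row 2: 5 unlike of 15 pairs (running 7/23).
From row 3: 1 unlike of 16 pairs (running 8/39).
From row 4: 3 unlike of 21 pairs (running 11/60).
From row 5: 6 unlike of 21 pairs (running 17/81).
From row 6: 6 unlike of 16 pairs (running 23/97).
From row 7: 1 unlike of 2 pairs (running 24/99).
Total adjacent occupied pairs: 99; unlike-type pairs: 24.
24/99 reduces to 8/33.

8/33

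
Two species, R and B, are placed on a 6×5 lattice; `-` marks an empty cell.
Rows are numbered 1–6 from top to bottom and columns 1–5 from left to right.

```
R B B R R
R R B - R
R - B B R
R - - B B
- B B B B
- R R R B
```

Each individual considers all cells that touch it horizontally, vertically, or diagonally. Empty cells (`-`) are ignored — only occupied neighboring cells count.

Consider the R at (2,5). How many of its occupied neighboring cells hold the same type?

3

Occupied neighbors of (2,5): (1,4)=R, (1,5)=R, (3,4)=B, (3,5)=R.
Same type (R): 3 of 4.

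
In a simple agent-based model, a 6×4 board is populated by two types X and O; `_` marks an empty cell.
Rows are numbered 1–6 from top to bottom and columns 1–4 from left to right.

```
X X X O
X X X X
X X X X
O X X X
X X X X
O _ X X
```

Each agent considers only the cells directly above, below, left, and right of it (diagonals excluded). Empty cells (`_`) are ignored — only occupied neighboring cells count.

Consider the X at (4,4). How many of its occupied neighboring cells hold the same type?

3

Occupied neighbors of (4,4): (3,4)=X, (5,4)=X, (4,3)=X.
Same type (X): 3 of 3.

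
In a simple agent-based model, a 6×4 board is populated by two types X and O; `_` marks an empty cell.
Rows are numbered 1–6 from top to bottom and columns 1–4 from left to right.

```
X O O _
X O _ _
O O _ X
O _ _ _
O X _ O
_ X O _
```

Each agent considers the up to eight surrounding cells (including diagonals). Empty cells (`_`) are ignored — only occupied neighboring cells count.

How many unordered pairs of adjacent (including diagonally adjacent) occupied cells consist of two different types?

11

Scan each occupied cell's neighbors to the right and below (and the two forward diagonals) so each pair is counted once.
From row 1: 3 unlike of 7 pairs (running 3/7).
From row 2: 3 unlike of 5 pairs (running 6/12).
From row 3: 0 unlike of 3 pairs (running 6/15).
From row 4: 1 unlike of 2 pairs (running 7/17).
From row 5: 3 unlike of 5 pairs (running 10/22).
From row 6: 1 unlike of 1 pairs (running 11/23).
Total adjacent occupied pairs: 23; unlike-type pairs: 11.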